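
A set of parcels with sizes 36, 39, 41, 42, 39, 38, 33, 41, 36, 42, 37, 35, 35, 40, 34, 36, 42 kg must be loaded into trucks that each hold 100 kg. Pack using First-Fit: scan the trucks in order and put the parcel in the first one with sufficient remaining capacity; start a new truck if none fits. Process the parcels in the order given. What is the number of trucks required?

9

Put 36 kg in truck 1; 64 kg remain.
Put 39 kg in truck 1; 25 kg remain.
Put 41 kg in truck 2; 59 kg remain.
Put 42 kg in truck 2; 17 kg remain.
Put 39 kg in truck 3; 61 kg remain.
Put 38 kg in truck 3; 23 kg remain.
Put 33 kg in truck 4; 67 kg remain.
Put 41 kg in truck 4; 26 kg remain.
Put 36 kg in truck 5; 64 kg remain.
Put 42 kg in truck 5; 22 kg remain.
Put 37 kg in truck 6; 63 kg remain.
Put 35 kg in truck 6; 28 kg remain.
Put 35 kg in truck 7; 65 kg remain.
Put 40 kg in truck 7; 25 kg remain.
Put 34 kg in truck 8; 66 kg remain.
Put 36 kg in truck 8; 30 kg remain.
Put 42 kg in truck 9; 58 kg remain.
Final trucks: [36,39] [41,42] [39,38] [33,41] [36,42] [37,35] [35,40] [34,36] [42].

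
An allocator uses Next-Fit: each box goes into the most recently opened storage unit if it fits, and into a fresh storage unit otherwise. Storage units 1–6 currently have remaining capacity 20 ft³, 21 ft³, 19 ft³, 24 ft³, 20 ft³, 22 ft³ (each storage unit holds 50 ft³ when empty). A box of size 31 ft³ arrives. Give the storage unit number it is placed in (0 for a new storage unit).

0

Next-Fit only looks at storage unit 6, which has 22 ft³ free.
31 ft³ does not fit, so a new storage unit is opened.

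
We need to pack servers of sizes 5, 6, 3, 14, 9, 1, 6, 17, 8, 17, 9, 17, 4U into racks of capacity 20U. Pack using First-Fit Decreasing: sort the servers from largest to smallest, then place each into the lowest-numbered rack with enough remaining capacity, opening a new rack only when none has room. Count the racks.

Sorted descending: 17, 17, 17, 14, 9, 9, 8, 6, 6, 5, 4, 3, 1.
rack 1: place 17U, 3U left
rack 2: place 17U, 3U left
rack 3: place 17U, 3U left
rack 4: place 14U, 6U left
rack 5: place 9U, 11U left
rack 5: place 9U, 2U left
rack 6: place 8U, 12U left
rack 4: place 6U, 0U left
rack 6: place 6U, 6U left
rack 6: place 5U, 1U left
rack 7: place 4U, 16U left
rack 1: place 3U, 0U left
rack 2: place 1U, 2U left

7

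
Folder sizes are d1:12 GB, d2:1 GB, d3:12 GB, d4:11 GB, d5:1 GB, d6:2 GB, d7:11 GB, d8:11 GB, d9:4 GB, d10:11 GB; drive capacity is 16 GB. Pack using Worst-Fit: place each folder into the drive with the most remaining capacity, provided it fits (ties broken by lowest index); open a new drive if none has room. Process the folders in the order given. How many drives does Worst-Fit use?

Put d1 (12 GB) in drive 1; 4 GB remain.
Put d2 (1 GB) in drive 1; 3 GB remain.
Put d3 (12 GB) in drive 2; 4 GB remain.
Put d4 (11 GB) in drive 3; 5 GB remain.
Put d5 (1 GB) in drive 3; 4 GB remain.
Put d6 (2 GB) in drive 2; 2 GB remain.
Put d7 (11 GB) in drive 4; 5 GB remain.
Put d8 (11 GB) in drive 5; 5 GB remain.
Put d9 (4 GB) in drive 4; 1 GB remain.
Put d10 (11 GB) in drive 6; 5 GB remain.

6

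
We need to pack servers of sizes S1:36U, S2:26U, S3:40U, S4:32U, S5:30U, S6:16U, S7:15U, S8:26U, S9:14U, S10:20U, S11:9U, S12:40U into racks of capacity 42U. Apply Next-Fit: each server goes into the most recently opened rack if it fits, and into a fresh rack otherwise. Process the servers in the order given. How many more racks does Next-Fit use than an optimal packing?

1

Next-Fit: [36] [26] [40] [32] [30] [16,15] [26,14] [20,9] [40] → 9 racks.
Total size 304U; any packing needs at least ⌈304/42⌉ = 8 racks.
An optimal packing achieves that bound: [40] [40] [36] [32,9] [30] [26,16] [26,15] [20,14] → 8 racks.
Excess: 9 − 8 = 1.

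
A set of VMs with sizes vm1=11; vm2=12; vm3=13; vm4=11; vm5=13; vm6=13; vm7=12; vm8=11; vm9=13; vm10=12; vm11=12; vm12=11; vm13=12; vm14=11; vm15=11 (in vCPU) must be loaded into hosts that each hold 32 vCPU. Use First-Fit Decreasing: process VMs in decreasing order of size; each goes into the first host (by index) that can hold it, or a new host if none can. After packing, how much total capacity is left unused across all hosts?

Sorted descending: 13, 13, 13, 13, 12, 12, 12, 12, 12, 11, 11, 11, 11, 11, 11.
Put 13 vCPU in host 1; 19 vCPU remain.
Put 13 vCPU in host 1; 6 vCPU remain.
Put 13 vCPU in host 2; 19 vCPU remain.
Put 13 vCPU in host 2; 6 vCPU remain.
Put 12 vCPU in host 3; 20 vCPU remain.
Put 12 vCPU in host 3; 8 vCPU remain.
Put 12 vCPU in host 4; 20 vCPU remain.
Put 12 vCPU in host 4; 8 vCPU remain.
Put 12 vCPU in host 5; 20 vCPU remain.
Put 11 vCPU in host 5; 9 vCPU remain.
Put 11 vCPU in host 6; 21 vCPU remain.
Put 11 vCPU in host 6; 10 vCPU remain.
Put 11 vCPU in host 7; 21 vCPU remain.
Put 11 vCPU in host 7; 10 vCPU remain.
Put 11 vCPU in host 8; 21 vCPU remain.
8 hosts × 32 vCPU = 256 vCPU; used 178 vCPU; unused 78 vCPU.

78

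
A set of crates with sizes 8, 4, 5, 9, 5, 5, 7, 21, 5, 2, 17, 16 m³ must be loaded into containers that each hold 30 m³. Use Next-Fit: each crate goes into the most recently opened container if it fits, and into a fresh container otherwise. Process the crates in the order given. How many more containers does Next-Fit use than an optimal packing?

Next-Fit: [8,4,5,9] [5,5,7] [21,5,2] [17] [16] → 5 containers.
Total size 104 m³; any packing needs at least ⌈104/30⌉ = 4 containers.
An optimal packing achieves that bound: [21,9] [17,8,5] [16,7,5,2] [5,5,4] → 4 containers.
Excess: 5 − 4 = 1.

1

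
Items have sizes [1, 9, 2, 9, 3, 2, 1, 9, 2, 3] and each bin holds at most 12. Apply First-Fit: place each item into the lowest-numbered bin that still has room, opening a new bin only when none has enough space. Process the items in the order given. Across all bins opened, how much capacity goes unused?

7

Put 1 in bin 1; 11 remain.
Put 9 in bin 1; 2 remain.
Put 2 in bin 1; 0 remain.
Put 9 in bin 2; 3 remain.
Put 3 in bin 2; 0 remain.
Put 2 in bin 3; 10 remain.
Put 1 in bin 3; 9 remain.
Put 9 in bin 3; 0 remain.
Put 2 in bin 4; 10 remain.
Put 3 in bin 4; 7 remain.
4 bins × 12 = 48; used 41; unused 7.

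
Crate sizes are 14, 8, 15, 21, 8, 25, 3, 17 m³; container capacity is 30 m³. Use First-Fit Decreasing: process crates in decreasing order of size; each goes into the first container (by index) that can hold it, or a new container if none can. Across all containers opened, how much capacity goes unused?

9

Sorted descending: 25, 21, 17, 15, 14, 8, 8, 3.
Put 25 m³ in container 1; 5 m³ remain.
Put 21 m³ in container 2; 9 m³ remain.
Put 17 m³ in container 3; 13 m³ remain.
Put 15 m³ in container 4; 15 m³ remain.
Put 14 m³ in container 4; 1 m³ remain.
Put 8 m³ in container 2; 1 m³ remain.
Put 8 m³ in container 3; 5 m³ remain.
Put 3 m³ in container 1; 2 m³ remain.
4 containers × 30 m³ = 120 m³; used 111 m³; unused 9 m³.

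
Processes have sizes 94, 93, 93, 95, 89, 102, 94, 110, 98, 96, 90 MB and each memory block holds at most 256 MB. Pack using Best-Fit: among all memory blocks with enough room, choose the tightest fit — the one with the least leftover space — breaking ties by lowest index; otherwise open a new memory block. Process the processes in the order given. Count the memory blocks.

6 memory blocks

Put 94 MB in memory block 1; 162 MB remain.
Put 93 MB in memory block 1; 69 MB remain.
Put 93 MB in memory block 2; 163 MB remain.
Put 95 MB in memory block 2; 68 MB remain.
Put 89 MB in memory block 3; 167 MB remain.
Put 102 MB in memory block 3; 65 MB remain.
Put 94 MB in memory block 4; 162 MB remain.
Put 110 MB in memory block 4; 52 MB remain.
Put 98 MB in memory block 5; 158 MB remain.
Put 96 MB in memory block 5; 62 MB remain.
Put 90 MB in memory block 6; 166 MB remain.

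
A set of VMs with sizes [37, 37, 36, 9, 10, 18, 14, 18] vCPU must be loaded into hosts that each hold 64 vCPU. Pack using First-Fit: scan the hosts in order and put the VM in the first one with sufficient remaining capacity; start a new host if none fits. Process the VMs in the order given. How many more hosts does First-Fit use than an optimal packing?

First-Fit: [37,9,10] [37,18] [36,14] [18] → 4 hosts.
Total size 179 vCPU; any packing needs at least ⌈179/64⌉ = 3 hosts.
An optimal packing achieves that bound: [37,18,9] [37,18] [36,14,10] → 3 hosts.
Excess: 4 − 3 = 1.

1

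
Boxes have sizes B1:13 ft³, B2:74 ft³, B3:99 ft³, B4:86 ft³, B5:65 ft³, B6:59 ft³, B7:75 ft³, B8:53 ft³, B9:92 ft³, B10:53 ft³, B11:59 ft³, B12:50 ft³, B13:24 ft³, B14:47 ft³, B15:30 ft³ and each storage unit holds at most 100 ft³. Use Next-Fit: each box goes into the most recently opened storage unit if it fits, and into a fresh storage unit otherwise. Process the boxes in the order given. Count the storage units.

12

B1 (13 ft³) → storage unit 1 (remaining 87 ft³)
B2 (74 ft³) → storage unit 1 (remaining 13 ft³)
B3 (99 ft³) → storage unit 2 (remaining 1 ft³)
B4 (86 ft³) → storage unit 3 (remaining 14 ft³)
B5 (65 ft³) → storage unit 4 (remaining 35 ft³)
B6 (59 ft³) → storage unit 5 (remaining 41 ft³)
B7 (75 ft³) → storage unit 6 (remaining 25 ft³)
B8 (53 ft³) → storage unit 7 (remaining 47 ft³)
B9 (92 ft³) → storage unit 8 (remaining 8 ft³)
B10 (53 ft³) → storage unit 9 (remaining 47 ft³)
B11 (59 ft³) → storage unit 10 (remaining 41 ft³)
B12 (50 ft³) → storage unit 11 (remaining 50 ft³)
B13 (24 ft³) → storage unit 11 (remaining 26 ft³)
B14 (47 ft³) → storage unit 12 (remaining 53 ft³)
B15 (30 ft³) → storage unit 12 (remaining 23 ft³)
Final storage units: [13,74] [99] [86] [65] [59] [75] [53] [92] [53] [59] [50,24] [47,30].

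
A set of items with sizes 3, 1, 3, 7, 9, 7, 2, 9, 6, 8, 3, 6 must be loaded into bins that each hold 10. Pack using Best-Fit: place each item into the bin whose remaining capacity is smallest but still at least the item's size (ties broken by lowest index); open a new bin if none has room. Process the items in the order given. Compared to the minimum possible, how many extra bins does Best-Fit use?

1

Best-Fit: [3,1,3,2] [7,3] [9] [7] [9] [6] [8] [6] → 8 bins.
Total size 64; any packing needs at least ⌈64/10⌉ = 7 bins.
An optimal packing achieves that bound: [9,1] [9] [8,2] [7,3] [7,3] [6,3] [6] → 7 bins.
Excess: 8 − 7 = 1.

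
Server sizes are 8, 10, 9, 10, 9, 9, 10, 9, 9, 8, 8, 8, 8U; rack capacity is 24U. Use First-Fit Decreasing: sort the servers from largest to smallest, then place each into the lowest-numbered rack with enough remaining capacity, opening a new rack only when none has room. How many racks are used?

Sorted descending: 10, 10, 10, 9, 9, 9, 9, 9, 8, 8, 8, 8, 8.
rack 1: place 10U, 14U left
rack 1: place 10U, 4U left
rack 2: place 10U, 14U left
rack 2: place 9U, 5U left
rack 3: place 9U, 15U left
rack 3: place 9U, 6U left
rack 4: place 9U, 15U left
rack 4: place 9U, 6U left
rack 5: place 8U, 16U left
rack 5: place 8U, 8U left
rack 5: place 8U, 0U left
rack 6: place 8U, 16U left
rack 6: place 8U, 8U left

6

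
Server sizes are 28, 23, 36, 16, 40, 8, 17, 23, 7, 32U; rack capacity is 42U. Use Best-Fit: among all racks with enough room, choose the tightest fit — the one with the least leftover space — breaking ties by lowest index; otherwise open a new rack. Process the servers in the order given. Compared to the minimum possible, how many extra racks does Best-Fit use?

Best-Fit: [28,8] [23,16] [36] [40] [17,23] [7,32] → 6 racks.
Total size 230U; any packing needs at least ⌈230/42⌉ = 6 racks.
So 6 is already optimal.

0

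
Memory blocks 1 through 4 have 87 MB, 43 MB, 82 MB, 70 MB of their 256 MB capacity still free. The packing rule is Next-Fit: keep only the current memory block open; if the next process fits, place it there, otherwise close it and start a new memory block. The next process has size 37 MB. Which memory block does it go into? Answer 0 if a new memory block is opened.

4

Next-Fit only looks at memory block 4, which has 70 MB free.
37 MB fits there.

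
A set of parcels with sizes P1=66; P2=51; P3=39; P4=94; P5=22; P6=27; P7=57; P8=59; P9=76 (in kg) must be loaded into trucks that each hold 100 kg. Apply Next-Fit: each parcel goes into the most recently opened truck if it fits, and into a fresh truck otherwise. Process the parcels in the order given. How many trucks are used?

Put P1 (66 kg) in truck 1; 34 kg remain.
Put P2 (51 kg) in truck 2; 49 kg remain.
Put P3 (39 kg) in truck 2; 10 kg remain.
Put P4 (94 kg) in truck 3; 6 kg remain.
Put P5 (22 kg) in truck 4; 78 kg remain.
Put P6 (27 kg) in truck 4; 51 kg remain.
Put P7 (57 kg) in truck 5; 43 kg remain.
Put P8 (59 kg) in truck 6; 41 kg remain.
Put P9 (76 kg) in truck 7; 24 kg remain.

7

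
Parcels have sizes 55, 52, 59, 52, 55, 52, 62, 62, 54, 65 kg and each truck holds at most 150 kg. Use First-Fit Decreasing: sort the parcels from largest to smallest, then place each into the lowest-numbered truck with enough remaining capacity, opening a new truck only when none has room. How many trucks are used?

Sorted descending: 65, 62, 62, 59, 55, 55, 54, 52, 52, 52.
Put 65 kg in truck 1; 85 kg remain.
Put 62 kg in truck 1; 23 kg remain.
Put 62 kg in truck 2; 88 kg remain.
Put 59 kg in truck 2; 29 kg remain.
Put 55 kg in truck 3; 95 kg remain.
Put 55 kg in truck 3; 40 kg remain.
Put 54 kg in truck 4; 96 kg remain.
Put 52 kg in truck 4; 44 kg remain.
Put 52 kg in truck 5; 98 kg remain.
Put 52 kg in truck 5; 46 kg remain.
Final trucks: [65,62] [62,59] [55,55] [54,52] [52,52].

5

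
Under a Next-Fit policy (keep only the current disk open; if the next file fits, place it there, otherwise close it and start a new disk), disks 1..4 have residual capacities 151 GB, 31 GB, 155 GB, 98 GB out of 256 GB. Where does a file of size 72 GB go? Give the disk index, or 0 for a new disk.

4

Next-Fit only looks at disk 4, which has 98 GB free.
72 GB fits there.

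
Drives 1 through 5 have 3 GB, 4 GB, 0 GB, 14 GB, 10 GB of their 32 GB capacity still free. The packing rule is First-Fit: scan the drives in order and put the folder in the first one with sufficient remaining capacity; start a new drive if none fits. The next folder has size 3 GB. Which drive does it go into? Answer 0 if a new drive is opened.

Drives with room: drive 1 (3 GB), drive 2 (4 GB), drive 4 (14 GB), drive 5 (10 GB).
The first with room is drive 1.

1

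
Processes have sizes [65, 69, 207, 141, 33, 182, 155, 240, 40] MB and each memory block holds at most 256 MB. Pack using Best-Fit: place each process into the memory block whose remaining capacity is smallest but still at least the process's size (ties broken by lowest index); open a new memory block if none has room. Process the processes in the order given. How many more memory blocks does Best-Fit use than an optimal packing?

1

Best-Fit: [65,69] [207,33] [141] [182,40] [155] [240] → 6 memory blocks.
Total size 1132 MB; any packing needs at least ⌈1132/256⌉ = 5 memory blocks.
An optimal packing achieves that bound: [240] [207,40] [182,69] [155,65,33] [141] → 5 memory blocks.
Excess: 6 − 5 = 1.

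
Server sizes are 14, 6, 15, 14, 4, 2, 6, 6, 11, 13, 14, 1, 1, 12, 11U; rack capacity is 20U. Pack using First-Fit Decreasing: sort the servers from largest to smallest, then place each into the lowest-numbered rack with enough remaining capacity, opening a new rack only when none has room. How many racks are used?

Sorted descending: 15, 14, 14, 14, 13, 12, 11, 11, 6, 6, 6, 4, 2, 1, 1.
rack 1: place 15U, 5U left
rack 2: place 14U, 6U left
rack 3: place 14U, 6U left
rack 4: place 14U, 6U left
rack 5: place 13U, 7U left
rack 6: place 12U, 8U left
rack 7: place 11U, 9U left
rack 8: place 11U, 9U left
rack 2: place 6U, 0U left
rack 3: place 6U, 0U left
rack 4: place 6U, 0U left
rack 1: place 4U, 1U left
rack 5: place 2U, 5U left
rack 1: place 1U, 0U left
rack 5: place 1U, 4U left
Final racks: [15,4,1] [14,6] [14,6] [14,6] [13,2,1] [12] [11] [11].

8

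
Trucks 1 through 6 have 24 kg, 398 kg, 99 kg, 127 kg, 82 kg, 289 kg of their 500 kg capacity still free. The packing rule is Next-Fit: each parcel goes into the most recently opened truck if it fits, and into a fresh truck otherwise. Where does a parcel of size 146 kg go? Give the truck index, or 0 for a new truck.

Next-Fit only looks at truck 6, which has 289 kg free.
146 kg fits there.

6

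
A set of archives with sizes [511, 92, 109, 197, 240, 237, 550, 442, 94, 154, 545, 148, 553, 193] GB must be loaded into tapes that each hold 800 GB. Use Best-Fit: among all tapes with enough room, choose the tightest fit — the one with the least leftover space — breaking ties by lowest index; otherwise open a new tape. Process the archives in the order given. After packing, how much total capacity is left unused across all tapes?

735

Put 511 GB in tape 1; 289 GB remain.
Put 92 GB in tape 1; 197 GB remain.
Put 109 GB in tape 1; 88 GB remain.
Put 197 GB in tape 2; 603 GB remain.
Put 240 GB in tape 2; 363 GB remain.
Put 237 GB in tape 2; 126 GB remain.
Put 550 GB in tape 3; 250 GB remain.
Put 442 GB in tape 4; 358 GB remain.
Put 94 GB in tape 2; 32 GB remain.
Put 154 GB in tape 3; 96 GB remain.
Put 545 GB in tape 5; 255 GB remain.
Put 148 GB in tape 5; 107 GB remain.
Put 553 GB in tape 6; 247 GB remain.
Put 193 GB in tape 6; 54 GB remain.
6 tapes × 800 GB = 4800 GB; used 4065 GB; unused 735 GB.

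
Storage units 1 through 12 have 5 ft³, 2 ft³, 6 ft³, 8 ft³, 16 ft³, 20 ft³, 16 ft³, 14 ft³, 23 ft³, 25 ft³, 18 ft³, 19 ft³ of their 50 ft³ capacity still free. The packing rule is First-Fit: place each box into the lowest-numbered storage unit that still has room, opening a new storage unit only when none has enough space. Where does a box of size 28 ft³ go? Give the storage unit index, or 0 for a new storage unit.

No storage unit has ≥ 28 ft³ free, so a new storage unit is opened.

0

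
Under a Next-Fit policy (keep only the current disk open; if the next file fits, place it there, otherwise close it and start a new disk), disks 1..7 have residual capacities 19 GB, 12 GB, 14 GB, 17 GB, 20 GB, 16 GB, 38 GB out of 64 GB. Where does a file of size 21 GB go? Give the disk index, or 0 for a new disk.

7

Next-Fit only looks at disk 7, which has 38 GB free.
21 GB fits there.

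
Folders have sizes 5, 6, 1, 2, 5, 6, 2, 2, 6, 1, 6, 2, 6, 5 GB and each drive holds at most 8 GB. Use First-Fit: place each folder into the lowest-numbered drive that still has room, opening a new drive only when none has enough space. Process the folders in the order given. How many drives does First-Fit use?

5 GB → drive 1 (remaining 3 GB)
6 GB → drive 2 (remaining 2 GB)
1 GB → drive 1 (remaining 2 GB)
2 GB → drive 1 (remaining 0 GB)
5 GB → drive 3 (remaining 3 GB)
6 GB → drive 4 (remaining 2 GB)
2 GB → drive 2 (remaining 0 GB)
2 GB → drive 3 (remaining 1 GB)
6 GB → drive 5 (remaining 2 GB)
1 GB → drive 3 (remaining 0 GB)
6 GB → drive 6 (remaining 2 GB)
2 GB → drive 4 (remaining 0 GB)
6 GB → drive 7 (remaining 2 GB)
5 GB → drive 8 (remaining 3 GB)
Final drives: [5,1,2] [6,2] [5,2,1] [6,2] [6] [6] [6] [5].

8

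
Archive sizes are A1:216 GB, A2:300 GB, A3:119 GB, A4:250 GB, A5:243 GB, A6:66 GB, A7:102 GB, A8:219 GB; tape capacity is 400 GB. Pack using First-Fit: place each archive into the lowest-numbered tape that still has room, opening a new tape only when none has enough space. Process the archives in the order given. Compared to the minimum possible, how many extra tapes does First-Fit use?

0

First-Fit: [216,119] [300,66] [250,102] [243] [219] → 5 tapes.
5 archives exceed 200 GB (half the capacity), and no two of those can share a tape, so at least 5 tapes are needed.
So 5 is already optimal.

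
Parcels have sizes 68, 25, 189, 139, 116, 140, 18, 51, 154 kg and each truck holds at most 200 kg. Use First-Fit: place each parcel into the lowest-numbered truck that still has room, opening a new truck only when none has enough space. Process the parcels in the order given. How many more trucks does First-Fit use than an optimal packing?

1

First-Fit: [68,25,18,51] [189] [139] [116] [140] [154] → 6 trucks.
Total size 900 kg; any packing needs at least ⌈900/200⌉ = 5 trucks.
An optimal packing achieves that bound: [189] [154,25,18] [140,51] [139] [116,68] → 5 trucks.
Excess: 6 − 5 = 1.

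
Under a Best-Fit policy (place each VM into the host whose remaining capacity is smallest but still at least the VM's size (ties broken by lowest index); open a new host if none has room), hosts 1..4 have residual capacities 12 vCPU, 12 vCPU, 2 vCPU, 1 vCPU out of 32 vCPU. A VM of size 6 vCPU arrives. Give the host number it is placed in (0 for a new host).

1

Hosts with room: host 1 (12 vCPU), host 2 (12 vCPU).
Tightest fit is host 1 with 12 vCPU free.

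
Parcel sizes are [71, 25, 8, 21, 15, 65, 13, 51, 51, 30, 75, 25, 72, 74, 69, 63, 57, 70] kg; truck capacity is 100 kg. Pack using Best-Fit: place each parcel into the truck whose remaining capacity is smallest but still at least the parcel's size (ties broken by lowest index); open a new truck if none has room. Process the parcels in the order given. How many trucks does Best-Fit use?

truck 1: place 71 kg, 29 kg left
truck 1: place 25 kg, 4 kg left
truck 2: place 8 kg, 92 kg left
truck 2: place 21 kg, 71 kg left
truck 2: place 15 kg, 56 kg left
truck 3: place 65 kg, 35 kg left
truck 3: place 13 kg, 22 kg left
truck 2: place 51 kg, 5 kg left
truck 4: place 51 kg, 49 kg left
truck 4: place 30 kg, 19 kg left
truck 5: place 75 kg, 25 kg left
truck 5: place 25 kg, 0 kg left
truck 6: place 72 kg, 28 kg left
truck 7: place 74 kg, 26 kg left
truck 8: place 69 kg, 31 kg left
truck 9: place 63 kg, 37 kg left
truck 10: place 57 kg, 43 kg left
truck 11: place 70 kg, 30 kg left
Final trucks: [71,25] [8,21,15,51] [65,13] [51,30] [75,25] [72] [74] [69] [63] [57] [70].

11 trucks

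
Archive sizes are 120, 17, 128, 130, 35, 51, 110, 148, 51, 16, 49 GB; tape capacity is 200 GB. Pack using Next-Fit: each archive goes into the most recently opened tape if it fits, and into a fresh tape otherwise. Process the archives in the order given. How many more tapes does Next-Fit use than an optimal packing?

1

Next-Fit: [120,17] [128] [130,35] [51,110] [148,51] [16,49] → 6 tapes.
Total size 855 GB; any packing needs at least ⌈855/200⌉ = 5 tapes.
An optimal packing achieves that bound: [148,51] [130,51,17] [128,49,16] [120,35] [110] → 5 tapes.
Excess: 6 − 5 = 1.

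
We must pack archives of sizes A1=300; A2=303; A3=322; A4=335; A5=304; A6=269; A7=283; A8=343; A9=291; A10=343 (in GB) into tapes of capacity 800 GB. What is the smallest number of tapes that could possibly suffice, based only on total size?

4 tapes

Total size = 300 + 303 + 322 + 335 + 304 + 269 + 283 + 343 + 291 + 343 = 3093 GB.
⌈3093 / 800⌉ = 4.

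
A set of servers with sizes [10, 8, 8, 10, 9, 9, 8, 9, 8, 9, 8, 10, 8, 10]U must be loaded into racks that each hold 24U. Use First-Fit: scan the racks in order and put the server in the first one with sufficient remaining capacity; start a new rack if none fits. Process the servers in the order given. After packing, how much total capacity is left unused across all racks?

Put 10U in rack 1; 14U remain.
Put 8U in rack 1; 6U remain.
Put 8U in rack 2; 16U remain.
Put 10U in rack 2; 6U remain.
Put 9U in rack 3; 15U remain.
Put 9U in rack 3; 6U remain.
Put 8U in rack 4; 16U remain.
Put 9U in rack 4; 7U remain.
Put 8U in rack 5; 16U remain.
Put 9U in rack 5; 7U remain.
Put 8U in rack 6; 16U remain.
Put 10U in rack 6; 6U remain.
Put 8U in rack 7; 16U remain.
Put 10U in rack 7; 6U remain.
7 racks × 24U = 168U; used 124U; unused 44U.

44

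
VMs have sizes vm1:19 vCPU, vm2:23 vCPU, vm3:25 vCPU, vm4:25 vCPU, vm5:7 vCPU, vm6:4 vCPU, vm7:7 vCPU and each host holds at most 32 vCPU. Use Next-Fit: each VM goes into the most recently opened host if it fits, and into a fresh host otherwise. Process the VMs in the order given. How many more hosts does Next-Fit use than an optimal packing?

1

Next-Fit: [19] [23] [25] [25,7] [4,7] → 5 hosts.
Total size 110 vCPU; any packing needs at least ⌈110/32⌉ = 4 hosts.
An optimal packing achieves that bound: [25,7] [25,7] [23,4] [19] → 4 hosts.
Excess: 5 − 4 = 1.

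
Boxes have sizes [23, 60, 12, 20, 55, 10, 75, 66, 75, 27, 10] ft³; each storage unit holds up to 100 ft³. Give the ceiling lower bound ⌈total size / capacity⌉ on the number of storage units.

5

Total size = 23 + 60 + 12 + 20 + 55 + 10 + 75 + 66 + 75 + 27 + 10 = 433 ft³.
⌈433 / 100⌉ = 5.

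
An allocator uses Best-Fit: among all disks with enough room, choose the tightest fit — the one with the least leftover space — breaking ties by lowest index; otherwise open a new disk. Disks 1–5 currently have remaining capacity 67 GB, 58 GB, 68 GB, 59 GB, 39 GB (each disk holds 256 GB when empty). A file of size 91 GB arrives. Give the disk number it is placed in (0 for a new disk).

No disk has ≥ 91 GB free, so a new disk is opened.

0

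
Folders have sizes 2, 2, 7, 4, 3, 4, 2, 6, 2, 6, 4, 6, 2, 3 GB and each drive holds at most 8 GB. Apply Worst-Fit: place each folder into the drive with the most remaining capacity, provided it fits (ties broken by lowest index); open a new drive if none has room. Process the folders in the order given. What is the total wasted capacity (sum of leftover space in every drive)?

drive 1: place 2 GB, 6 GB left
drive 1: place 2 GB, 4 GB left
drive 2: place 7 GB, 1 GB left
drive 1: place 4 GB, 0 GB left
drive 3: place 3 GB, 5 GB left
drive 3: place 4 GB, 1 GB left
drive 4: place 2 GB, 6 GB left
drive 4: place 6 GB, 0 GB left
drive 5: place 2 GB, 6 GB left
drive 5: place 6 GB, 0 GB left
drive 6: place 4 GB, 4 GB left
drive 7: place 6 GB, 2 GB left
drive 6: place 2 GB, 2 GB left
drive 8: place 3 GB, 5 GB left
8 drives × 8 GB = 64 GB; used 53 GB; unused 11 GB.

11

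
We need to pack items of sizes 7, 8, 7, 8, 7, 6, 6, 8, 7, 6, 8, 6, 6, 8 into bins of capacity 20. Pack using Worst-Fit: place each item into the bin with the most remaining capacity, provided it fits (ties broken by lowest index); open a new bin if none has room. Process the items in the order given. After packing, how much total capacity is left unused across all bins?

22

Put 7 in bin 1; 13 remain.
Put 8 in bin 1; 5 remain.
Put 7 in bin 2; 13 remain.
Put 8 in bin 2; 5 remain.
Put 7 in bin 3; 13 remain.
Put 6 in bin 3; 7 remain.
Put 6 in bin 3; 1 remain.
Put 8 in bin 4; 12 remain.
Put 7 in bin 4; 5 remain.
Put 6 in bin 5; 14 remain.
Put 8 in bin 5; 6 remain.
Put 6 in bin 5; 0 remain.
Put 6 in bin 6; 14 remain.
Put 8 in bin 6; 6 remain.
6 bins × 20 = 120; used 98; unused 22.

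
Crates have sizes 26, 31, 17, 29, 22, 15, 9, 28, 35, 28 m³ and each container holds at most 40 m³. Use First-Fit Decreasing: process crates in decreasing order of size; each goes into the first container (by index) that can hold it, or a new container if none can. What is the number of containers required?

Sorted descending: 35, 31, 29, 28, 28, 26, 22, 17, 15, 9.
container 1: place 35 m³, 5 m³ left
container 2: place 31 m³, 9 m³ left
container 3: place 29 m³, 11 m³ left
container 4: place 28 m³, 12 m³ left
container 5: place 28 m³, 12 m³ left
container 6: place 26 m³, 14 m³ left
container 7: place 22 m³, 18 m³ left
container 7: place 17 m³, 1 m³ left
container 8: place 15 m³, 25 m³ left
container 2: place 9 m³, 0 m³ left
Final containers: [35] [31,9] [29] [28] [28] [26] [22,17] [15].

8 containers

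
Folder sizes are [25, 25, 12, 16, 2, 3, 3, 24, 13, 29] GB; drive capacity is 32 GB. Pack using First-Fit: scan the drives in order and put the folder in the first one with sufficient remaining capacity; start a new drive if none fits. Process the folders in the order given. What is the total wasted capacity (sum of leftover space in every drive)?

Put 25 GB in drive 1; 7 GB remain.
Put 25 GB in drive 2; 7 GB remain.
Put 12 GB in drive 3; 20 GB remain.
Put 16 GB in drive 3; 4 GB remain.
Put 2 GB in drive 1; 5 GB remain.
Put 3 GB in drive 1; 2 GB remain.
Put 3 GB in drive 2; 4 GB remain.
Put 24 GB in drive 4; 8 GB remain.
Put 13 GB in drive 5; 19 GB remain.
Put 29 GB in drive 6; 3 GB remain.
6 drives × 32 GB = 192 GB; used 152 GB; unused 40 GB.

40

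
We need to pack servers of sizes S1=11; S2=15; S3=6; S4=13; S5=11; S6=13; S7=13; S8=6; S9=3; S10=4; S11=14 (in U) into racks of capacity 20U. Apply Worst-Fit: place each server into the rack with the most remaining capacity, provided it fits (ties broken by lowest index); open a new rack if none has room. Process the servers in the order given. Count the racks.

S1 (11U) → rack 1 (remaining 9U)
S2 (15U) → rack 2 (remaining 5U)
S3 (6U) → rack 1 (remaining 3U)
S4 (13U) → rack 3 (remaining 7U)
S5 (11U) → rack 4 (remaining 9U)
S6 (13U) → rack 5 (remaining 7U)
S7 (13U) → rack 6 (remaining 7U)
S8 (6U) → rack 4 (remaining 3U)
S9 (3U) → rack 3 (remaining 4U)
S10 (4U) → rack 5 (remaining 3U)
S11 (14U) → rack 7 (remaining 6U)

7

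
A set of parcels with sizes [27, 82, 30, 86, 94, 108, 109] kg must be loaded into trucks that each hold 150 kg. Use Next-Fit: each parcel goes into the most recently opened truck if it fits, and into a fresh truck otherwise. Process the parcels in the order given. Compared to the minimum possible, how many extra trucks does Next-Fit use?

0

Next-Fit: [27,82,30] [86] [94] [108] [109] → 5 trucks.
5 parcels exceed 75 kg (half the capacity), and no two of those can share a truck, so at least 5 trucks are needed.
So 5 is already optimal.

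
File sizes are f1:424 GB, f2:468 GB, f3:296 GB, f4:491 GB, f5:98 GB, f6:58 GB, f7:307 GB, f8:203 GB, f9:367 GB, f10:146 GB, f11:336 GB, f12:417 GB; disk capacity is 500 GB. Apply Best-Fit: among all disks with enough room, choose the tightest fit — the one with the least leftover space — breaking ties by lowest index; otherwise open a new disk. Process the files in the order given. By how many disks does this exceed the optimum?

Best-Fit: [424,58] [468] [296,98] [491] [307,146] [203] [367] [336] [417] → 9 disks.
Total size 3611 GB; any packing needs at least ⌈3611/500⌉ = 8 disks.
An optimal packing achieves that bound: [491] [468] [424,58] [417] [367,98] [336,146] [307] [296,203] → 8 disks.
Excess: 9 − 8 = 1.

1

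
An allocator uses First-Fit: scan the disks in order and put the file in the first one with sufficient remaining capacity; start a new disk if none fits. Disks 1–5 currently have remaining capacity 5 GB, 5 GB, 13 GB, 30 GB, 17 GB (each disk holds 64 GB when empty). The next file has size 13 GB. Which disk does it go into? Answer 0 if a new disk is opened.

3

Disks with room: disk 3 (13 GB), disk 4 (30 GB), disk 5 (17 GB).
The first with room is disk 3.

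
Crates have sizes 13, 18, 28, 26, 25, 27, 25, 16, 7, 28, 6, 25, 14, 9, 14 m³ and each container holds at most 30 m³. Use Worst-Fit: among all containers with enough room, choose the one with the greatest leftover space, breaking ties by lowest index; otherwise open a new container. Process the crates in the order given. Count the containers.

Put 13 m³ in container 1; 17 m³ remain.
Put 18 m³ in container 2; 12 m³ remain.
Put 28 m³ in container 3; 2 m³ remain.
Put 26 m³ in container 4; 4 m³ remain.
Put 25 m³ in container 5; 5 m³ remain.
Put 27 m³ in container 6; 3 m³ remain.
Put 25 m³ in container 7; 5 m³ remain.
Put 16 m³ in container 1; 1 m³ remain.
Put 7 m³ in container 2; 5 m³ remain.
Put 28 m³ in container 8; 2 m³ remain.
Put 6 m³ in container 9; 24 m³ remain.
Put 25 m³ in container 10; 5 m³ remain.
Put 14 m³ in container 9; 10 m³ remain.
Put 9 m³ in container 9; 1 m³ remain.
Put 14 m³ in container 11; 16 m³ remain.
Final containers: [13,16] [18,7] [28] [26] [25] [27] [25] [28] [6,14,9] [25] [14].

11 containers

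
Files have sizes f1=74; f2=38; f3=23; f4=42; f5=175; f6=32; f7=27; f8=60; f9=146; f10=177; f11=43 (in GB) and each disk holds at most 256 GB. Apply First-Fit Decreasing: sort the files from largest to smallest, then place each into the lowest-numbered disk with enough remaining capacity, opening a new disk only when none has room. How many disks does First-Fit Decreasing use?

Sorted descending: 177, 175, 146, 74, 60, 43, 42, 38, 32, 27, 23.
177 GB → disk 1 (remaining 79 GB)
175 GB → disk 2 (remaining 81 GB)
146 GB → disk 3 (remaining 110 GB)
74 GB → disk 1 (remaining 5 GB)
60 GB → disk 2 (remaining 21 GB)
43 GB → disk 3 (remaining 67 GB)
42 GB → disk 3 (remaining 25 GB)
38 GB → disk 4 (remaining 218 GB)
32 GB → disk 4 (remaining 186 GB)
27 GB → disk 4 (remaining 159 GB)
23 GB → disk 3 (remaining 2 GB)
Final disks: [177,74] [175,60] [146,43,42,23] [38,32,27].

4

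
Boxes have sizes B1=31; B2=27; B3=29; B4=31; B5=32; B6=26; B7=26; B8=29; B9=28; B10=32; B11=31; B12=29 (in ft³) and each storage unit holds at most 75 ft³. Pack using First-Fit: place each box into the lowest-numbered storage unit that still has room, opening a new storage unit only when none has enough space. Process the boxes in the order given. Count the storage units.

B1 (31 ft³) → storage unit 1 (remaining 44 ft³)
B2 (27 ft³) → storage unit 1 (remaining 17 ft³)
B3 (29 ft³) → storage unit 2 (remaining 46 ft³)
B4 (31 ft³) → storage unit 2 (remaining 15 ft³)
B5 (32 ft³) → storage unit 3 (remaining 43 ft³)
B6 (26 ft³) → storage unit 3 (remaining 17 ft³)
B7 (26 ft³) → storage unit 4 (remaining 49 ft³)
B8 (29 ft³) → storage unit 4 (remaining 20 ft³)
B9 (28 ft³) → storage unit 5 (remaining 47 ft³)
B10 (32 ft³) → storage unit 5 (remaining 15 ft³)
B11 (31 ft³) → storage unit 6 (remaining 44 ft³)
B12 (29 ft³) → storage unit 6 (remaining 15 ft³)
Final storage units: [31,27] [29,31] [32,26] [26,29] [28,32] [31,29].

6 storage units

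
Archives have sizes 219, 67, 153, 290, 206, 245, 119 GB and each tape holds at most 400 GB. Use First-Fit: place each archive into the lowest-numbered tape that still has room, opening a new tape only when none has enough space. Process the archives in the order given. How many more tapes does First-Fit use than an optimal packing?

First-Fit: [219,67] [153,206] [290] [245,119] → 4 tapes.
Total size 1299 GB; any packing needs at least ⌈1299/400⌉ = 4 tapes.
So 4 is already optimal.

0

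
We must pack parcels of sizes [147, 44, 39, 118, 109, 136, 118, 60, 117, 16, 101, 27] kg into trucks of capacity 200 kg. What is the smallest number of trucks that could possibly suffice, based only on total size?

Total size = 147 + 44 + 39 + 118 + 109 + 136 + 118 + 60 + 117 + 16 + 101 + 27 = 1032 kg.
⌈1032 / 200⌉ = 6.

6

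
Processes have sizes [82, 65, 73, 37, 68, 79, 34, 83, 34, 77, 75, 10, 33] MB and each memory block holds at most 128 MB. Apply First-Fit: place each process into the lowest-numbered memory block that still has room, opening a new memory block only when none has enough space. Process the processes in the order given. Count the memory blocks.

8

82 MB → memory block 1 (remaining 46 MB)
65 MB → memory block 2 (remaining 63 MB)
73 MB → memory block 3 (remaining 55 MB)
37 MB → memory block 1 (remaining 9 MB)
68 MB → memory block 4 (remaining 60 MB)
79 MB → memory block 5 (remaining 49 MB)
34 MB → memory block 2 (remaining 29 MB)
83 MB → memory block 6 (remaining 45 MB)
34 MB → memory block 3 (remaining 21 MB)
77 MB → memory block 7 (remaining 51 MB)
75 MB → memory block 8 (remaining 53 MB)
10 MB → memory block 2 (remaining 19 MB)
33 MB → memory block 4 (remaining 27 MB)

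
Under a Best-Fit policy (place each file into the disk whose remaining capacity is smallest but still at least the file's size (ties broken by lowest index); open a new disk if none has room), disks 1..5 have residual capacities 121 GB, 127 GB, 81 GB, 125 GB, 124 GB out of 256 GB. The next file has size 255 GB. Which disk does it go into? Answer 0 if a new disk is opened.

No disk has ≥ 255 GB free, so a new disk is opened.

0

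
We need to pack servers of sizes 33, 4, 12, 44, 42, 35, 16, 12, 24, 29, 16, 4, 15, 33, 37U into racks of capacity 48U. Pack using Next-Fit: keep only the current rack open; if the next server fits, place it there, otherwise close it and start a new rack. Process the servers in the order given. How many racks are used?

11

rack 1: place 33U, 15U left
rack 1: place 4U, 11U left
rack 2: place 12U, 36U left
rack 3: place 44U, 4U left
rack 4: place 42U, 6U left
rack 5: place 35U, 13U left
rack 6: place 16U, 32U left
rack 6: place 12U, 20U left
rack 7: place 24U, 24U left
rack 8: place 29U, 19U left
rack 8: place 16U, 3U left
rack 9: place 4U, 44U left
rack 9: place 15U, 29U left
rack 10: place 33U, 15U left
rack 11: place 37U, 11U left
Final racks: [33,4] [12] [44] [42] [35] [16,12] [24] [29,16] [4,15] [33] [37].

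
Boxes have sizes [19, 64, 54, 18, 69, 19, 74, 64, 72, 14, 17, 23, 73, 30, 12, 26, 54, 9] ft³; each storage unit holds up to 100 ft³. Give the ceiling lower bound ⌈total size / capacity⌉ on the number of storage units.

Total size = 19 + 64 + 54 + 18 + 69 + 19 + 74 + 64 + 72 + 14 + 17 + 23 + 73 + 30 + 12 + 26 + 54 + 9 = 711 ft³.
⌈711 / 100⌉ = 8.

8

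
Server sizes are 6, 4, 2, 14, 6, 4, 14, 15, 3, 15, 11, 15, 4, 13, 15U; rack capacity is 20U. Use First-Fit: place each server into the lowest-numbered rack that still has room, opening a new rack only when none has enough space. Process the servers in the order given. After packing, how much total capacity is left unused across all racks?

39

Put 6U in rack 1; 14U remain.
Put 4U in rack 1; 10U remain.
Put 2U in rack 1; 8U remain.
Put 14U in rack 2; 6U remain.
Put 6U in rack 1; 2U remain.
Put 4U in rack 2; 2U remain.
Put 14U in rack 3; 6U remain.
Put 15U in rack 4; 5U remain.
Put 3U in rack 3; 3U remain.
Put 15U in rack 5; 5U remain.
Put 11U in rack 6; 9U remain.
Put 15U in rack 7; 5U remain.
Put 4U in rack 4; 1U remain.
Put 13U in rack 8; 7U remain.
Put 15U in rack 9; 5U remain.
9 racks × 20U = 180U; used 141U; unused 39U.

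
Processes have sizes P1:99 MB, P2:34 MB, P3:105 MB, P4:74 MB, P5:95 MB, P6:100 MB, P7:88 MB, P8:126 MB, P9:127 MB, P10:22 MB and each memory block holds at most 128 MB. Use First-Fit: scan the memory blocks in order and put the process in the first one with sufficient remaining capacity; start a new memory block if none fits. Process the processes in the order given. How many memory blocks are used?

8

memory block 1: place P1 (99 MB), 29 MB left
memory block 2: place P2 (34 MB), 94 MB left
memory block 3: place P3 (105 MB), 23 MB left
memory block 2: place P4 (74 MB), 20 MB left
memory block 4: place P5 (95 MB), 33 MB left
memory block 5: place P6 (100 MB), 28 MB left
memory block 6: place P7 (88 MB), 40 MB left
memory block 7: place P8 (126 MB), 2 MB left
memory block 8: place P9 (127 MB), 1 MB left
memory block 1: place P10 (22 MB), 7 MB left
Final memory blocks: [99,22] [34,74] [105] [95] [100] [88] [126] [127].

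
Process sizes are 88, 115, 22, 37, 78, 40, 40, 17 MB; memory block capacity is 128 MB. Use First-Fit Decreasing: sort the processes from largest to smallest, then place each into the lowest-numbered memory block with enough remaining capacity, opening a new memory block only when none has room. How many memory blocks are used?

4

Sorted descending: 115, 88, 78, 40, 40, 37, 22, 17.
memory block 1: place 115 MB, 13 MB left
memory block 2: place 88 MB, 40 MB left
memory block 3: place 78 MB, 50 MB left
memory block 2: place 40 MB, 0 MB left
memory block 3: place 40 MB, 10 MB left
memory block 4: place 37 MB, 91 MB left
memory block 4: place 22 MB, 69 MB left
memory block 4: place 17 MB, 52 MB left
Final memory blocks: [115] [88,40] [78,40] [37,22,17].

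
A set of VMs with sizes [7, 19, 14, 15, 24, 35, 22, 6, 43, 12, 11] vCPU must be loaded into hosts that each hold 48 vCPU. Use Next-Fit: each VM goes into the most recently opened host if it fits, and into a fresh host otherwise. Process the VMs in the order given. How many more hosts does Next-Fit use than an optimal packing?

Next-Fit: [7,19,14] [15,24] [35] [22,6] [43] [12,11] → 6 hosts.
Total size 208 vCPU; any packing needs at least ⌈208/48⌉ = 5 hosts.
An optimal packing achieves that bound: [43] [35,12] [24,22] [19,15,14] [11,7,6] → 5 hosts.
Excess: 6 − 5 = 1.

1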